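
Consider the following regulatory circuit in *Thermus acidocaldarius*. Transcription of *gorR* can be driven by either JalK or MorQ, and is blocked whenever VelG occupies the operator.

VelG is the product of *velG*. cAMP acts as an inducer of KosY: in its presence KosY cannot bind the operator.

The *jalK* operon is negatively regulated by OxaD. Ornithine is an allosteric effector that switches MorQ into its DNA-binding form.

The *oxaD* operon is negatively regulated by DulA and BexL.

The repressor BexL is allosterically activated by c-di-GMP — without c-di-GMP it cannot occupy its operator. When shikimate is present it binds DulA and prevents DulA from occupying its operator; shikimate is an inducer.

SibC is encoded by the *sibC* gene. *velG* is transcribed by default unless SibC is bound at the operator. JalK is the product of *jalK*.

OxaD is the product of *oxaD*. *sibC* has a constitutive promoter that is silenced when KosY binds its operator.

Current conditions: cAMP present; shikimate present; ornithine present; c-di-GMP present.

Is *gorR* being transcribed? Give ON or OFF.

ON

Shikimate is present, so DulA is inactive.
c-di-GMP is present, so BexL is active.
With repressor BexL bound, *oxaD* is not transcribed.
So OxaD is not produced.
With no repressor bound, *jalK* is transcribed.
So JalK is produced and active.
Ornithine is present, so MorQ is active.
cAMP is present, so KosY is inactive.
With no repressor bound, *sibC* is transcribed.
So SibC is produced and active.
With repressor SibC bound, *velG* is not transcribed.
So VelG is not produced.
Activator JalK is present, so *gorR* is transcribed.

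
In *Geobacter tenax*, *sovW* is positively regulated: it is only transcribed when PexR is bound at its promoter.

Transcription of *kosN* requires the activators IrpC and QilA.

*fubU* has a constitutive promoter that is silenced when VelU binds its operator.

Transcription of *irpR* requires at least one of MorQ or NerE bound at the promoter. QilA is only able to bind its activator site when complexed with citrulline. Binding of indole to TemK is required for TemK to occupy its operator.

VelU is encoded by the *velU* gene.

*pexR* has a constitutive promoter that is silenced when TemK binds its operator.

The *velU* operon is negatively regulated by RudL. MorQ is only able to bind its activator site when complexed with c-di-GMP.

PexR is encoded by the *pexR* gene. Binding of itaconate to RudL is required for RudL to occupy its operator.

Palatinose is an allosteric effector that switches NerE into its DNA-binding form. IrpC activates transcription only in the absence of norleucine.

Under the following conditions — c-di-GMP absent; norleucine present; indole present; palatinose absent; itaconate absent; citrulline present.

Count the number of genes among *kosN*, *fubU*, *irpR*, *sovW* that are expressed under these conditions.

Norleucine is present, so IrpC is inactive.
Citrulline is present, so QilA is active.
Required activator IrpC is absent, so *kosN* is not transcribed.
→ *kosN* is OFF.
Itaconate is absent, so RudL is inactive.
With no repressor bound, *velU* is transcribed.
So VelU is produced and active.
With repressor VelU bound, *fubU* is not transcribed.
→ *fubU* is OFF.
c-di-GMP is absent, so MorQ is inactive.
Palatinose is absent, so NerE is inactive.
No activator is available at the *irpR* promoter, so *irpR* is not transcribed.
→ *irpR* is OFF.
Indole is present, so TemK is active.
With repressor TemK bound, *pexR* is not transcribed.
So PexR is not produced.
Required activator PexR is absent, so *sovW* is not transcribed.
→ *sovW* is OFF.
0 of the 4 genes are transcribed.

0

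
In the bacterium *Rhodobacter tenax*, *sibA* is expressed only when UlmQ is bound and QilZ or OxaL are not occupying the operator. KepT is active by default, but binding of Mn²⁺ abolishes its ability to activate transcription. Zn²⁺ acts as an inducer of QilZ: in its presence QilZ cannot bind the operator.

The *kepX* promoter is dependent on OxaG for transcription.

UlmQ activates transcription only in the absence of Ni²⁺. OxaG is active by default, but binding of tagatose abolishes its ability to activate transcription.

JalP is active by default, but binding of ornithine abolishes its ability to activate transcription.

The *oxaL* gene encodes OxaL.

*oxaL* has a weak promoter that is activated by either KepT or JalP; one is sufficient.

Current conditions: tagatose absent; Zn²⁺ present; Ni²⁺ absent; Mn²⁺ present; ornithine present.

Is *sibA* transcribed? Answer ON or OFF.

Ni²⁺ is absent, so UlmQ is active.
Zn²⁺ is present, so QilZ is inactive.
Mn²⁺ is present, so KepT is inactive.
Ornithine is present, so JalP is inactive.
No activator is available at the *oxaL* promoter, so *oxaL* is not transcribed.
So OxaL is not produced.
No repressor is bound and UlmQ is active, so *sibA* is transcribed.

ON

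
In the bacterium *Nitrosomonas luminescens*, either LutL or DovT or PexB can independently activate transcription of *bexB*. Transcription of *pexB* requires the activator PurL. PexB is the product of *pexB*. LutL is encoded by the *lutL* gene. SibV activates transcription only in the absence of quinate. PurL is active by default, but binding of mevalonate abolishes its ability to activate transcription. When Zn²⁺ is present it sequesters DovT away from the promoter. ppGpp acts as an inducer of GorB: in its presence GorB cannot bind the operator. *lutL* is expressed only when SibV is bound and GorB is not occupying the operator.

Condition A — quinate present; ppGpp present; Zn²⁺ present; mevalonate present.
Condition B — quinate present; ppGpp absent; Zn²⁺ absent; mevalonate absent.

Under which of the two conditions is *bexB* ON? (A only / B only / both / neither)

B only

Condition A:
Quinate is present, so SibV is inactive.
ppGpp is present, so GorB is inactive.
Required activator SibV is absent, so *lutL* is not transcribed.
So LutL is not produced.
Zn²⁺ is present, so DovT is inactive.
Mevalonate is present, so PurL is inactive.
Required activator PurL is absent, so *pexB* is not transcribed.
So PexB is not produced.
No activator is available at the *bexB* promoter, so *bexB* is not transcribed.
→ *bexB* is OFF in A.
Condition B:
Quinate is present, so SibV is inactive.
ppGpp is absent, so GorB is active.
With repressor GorB bound, *lutL* is not transcribed.
So LutL is not produced.
Zn²⁺ is absent, so DovT is active.
Mevalonate is absent, so PurL is active.
No repressor is bound and PurL is active, so *pexB* is transcribed.
So PexB is produced and active.
Activator DovT is present, so *bexB* is transcribed.
→ *bexB* is ON in B.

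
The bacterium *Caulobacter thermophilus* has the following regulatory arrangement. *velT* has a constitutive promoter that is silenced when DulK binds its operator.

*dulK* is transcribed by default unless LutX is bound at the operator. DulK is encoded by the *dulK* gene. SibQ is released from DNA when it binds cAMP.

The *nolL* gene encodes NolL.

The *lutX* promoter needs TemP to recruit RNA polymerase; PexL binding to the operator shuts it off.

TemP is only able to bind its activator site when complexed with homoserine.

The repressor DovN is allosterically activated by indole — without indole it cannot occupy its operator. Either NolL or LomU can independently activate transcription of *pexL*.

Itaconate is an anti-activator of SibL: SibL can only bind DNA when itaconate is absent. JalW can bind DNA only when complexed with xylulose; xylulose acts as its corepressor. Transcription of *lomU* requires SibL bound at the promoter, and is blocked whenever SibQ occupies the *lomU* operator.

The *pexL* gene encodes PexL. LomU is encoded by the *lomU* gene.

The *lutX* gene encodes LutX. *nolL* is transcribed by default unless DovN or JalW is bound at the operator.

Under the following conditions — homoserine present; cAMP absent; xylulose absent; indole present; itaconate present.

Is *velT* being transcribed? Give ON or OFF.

Indole is present, so DovN is active.
Xylulose is absent, so JalW is inactive.
With repressor DovN bound, *nolL* is not transcribed.
So NolL is not produced.
cAMP is absent, so SibQ is active.
Itaconate is present, so SibL is inactive.
With repressor SibQ bound, *lomU* is not transcribed.
So LomU is not produced.
No activator is available at the *pexL* promoter, so *pexL* is not transcribed.
So PexL is not produced.
Homoserine is present, so TemP is active.
No repressor is bound and TemP is active, so *lutX* is transcribed.
So LutX is produced and active.
With repressor LutX bound, *dulK* is not transcribed.
So DulK is not produced.
With no repressor bound, *velT* is transcribed.

ON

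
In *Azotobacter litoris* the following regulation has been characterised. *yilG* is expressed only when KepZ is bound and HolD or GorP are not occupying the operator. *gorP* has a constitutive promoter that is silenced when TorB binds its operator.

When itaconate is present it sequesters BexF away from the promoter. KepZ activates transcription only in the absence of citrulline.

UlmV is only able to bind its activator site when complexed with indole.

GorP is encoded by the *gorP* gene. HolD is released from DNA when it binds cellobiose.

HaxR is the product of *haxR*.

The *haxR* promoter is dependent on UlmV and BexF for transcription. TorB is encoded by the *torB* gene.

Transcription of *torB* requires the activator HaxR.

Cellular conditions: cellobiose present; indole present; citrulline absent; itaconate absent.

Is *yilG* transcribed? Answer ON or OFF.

Cellobiose is present, so HolD is inactive.
Citrulline is absent, so KepZ is active.
Indole is present, so UlmV is active.
Itaconate is absent, so BexF is active.
No repressor is bound and UlmV and BexF are active, so *haxR* is transcribed.
So HaxR is produced and active.
No repressor is bound and HaxR is active, so *torB* is transcribed.
So TorB is produced and active.
With repressor TorB bound, *gorP* is not transcribed.
So GorP is not produced.
No repressor is bound and KepZ is active, so *yilG* is transcribed.

ON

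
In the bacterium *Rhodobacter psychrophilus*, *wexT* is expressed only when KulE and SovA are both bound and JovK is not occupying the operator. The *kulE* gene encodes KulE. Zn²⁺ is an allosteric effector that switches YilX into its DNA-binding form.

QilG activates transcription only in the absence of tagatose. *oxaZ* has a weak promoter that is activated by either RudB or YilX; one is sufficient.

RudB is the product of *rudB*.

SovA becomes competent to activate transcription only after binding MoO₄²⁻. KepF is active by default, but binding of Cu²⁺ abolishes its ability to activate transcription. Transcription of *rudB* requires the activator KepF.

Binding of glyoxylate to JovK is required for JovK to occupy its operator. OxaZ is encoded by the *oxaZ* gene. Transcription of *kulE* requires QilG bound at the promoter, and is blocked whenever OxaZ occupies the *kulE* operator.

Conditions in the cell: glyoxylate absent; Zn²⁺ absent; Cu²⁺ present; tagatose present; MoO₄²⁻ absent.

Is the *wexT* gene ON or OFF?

OFF

Cu²⁺ is present, so KepF is inactive.
Required activator KepF is absent, so *rudB* is not transcribed.
So RudB is not produced.
Zn²⁺ is absent, so YilX is inactive.
No activator is available at the *oxaZ* promoter, so *oxaZ* is not transcribed.
So OxaZ is not produced.
Tagatose is present, so QilG is inactive.
Required activator QilG is absent, so *kulE* is not transcribed.
So KulE is not produced.
Glyoxylate is absent, so JovK is inactive.
MoO₄²⁻ is absent, so SovA is inactive.
Required activator KulE is absent, so *wexT* is not transcribed.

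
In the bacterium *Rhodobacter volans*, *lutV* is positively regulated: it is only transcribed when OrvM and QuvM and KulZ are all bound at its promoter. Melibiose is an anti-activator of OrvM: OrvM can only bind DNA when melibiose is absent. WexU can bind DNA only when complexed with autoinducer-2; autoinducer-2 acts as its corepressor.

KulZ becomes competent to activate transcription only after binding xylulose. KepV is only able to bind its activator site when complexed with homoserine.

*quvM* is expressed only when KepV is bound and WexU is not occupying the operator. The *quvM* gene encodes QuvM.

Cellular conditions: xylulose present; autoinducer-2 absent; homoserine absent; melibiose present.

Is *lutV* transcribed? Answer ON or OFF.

Melibiose is present, so OrvM is inactive.
Homoserine is absent, so KepV is inactive.
Autoinducer-2 is absent, so WexU is inactive.
Required activator KepV is absent, so *quvM* is not transcribed.
So QuvM is not produced.
Xylulose is present, so KulZ is active.
Required activator OrvM is absent, so *lutV* is not transcribed.

OFF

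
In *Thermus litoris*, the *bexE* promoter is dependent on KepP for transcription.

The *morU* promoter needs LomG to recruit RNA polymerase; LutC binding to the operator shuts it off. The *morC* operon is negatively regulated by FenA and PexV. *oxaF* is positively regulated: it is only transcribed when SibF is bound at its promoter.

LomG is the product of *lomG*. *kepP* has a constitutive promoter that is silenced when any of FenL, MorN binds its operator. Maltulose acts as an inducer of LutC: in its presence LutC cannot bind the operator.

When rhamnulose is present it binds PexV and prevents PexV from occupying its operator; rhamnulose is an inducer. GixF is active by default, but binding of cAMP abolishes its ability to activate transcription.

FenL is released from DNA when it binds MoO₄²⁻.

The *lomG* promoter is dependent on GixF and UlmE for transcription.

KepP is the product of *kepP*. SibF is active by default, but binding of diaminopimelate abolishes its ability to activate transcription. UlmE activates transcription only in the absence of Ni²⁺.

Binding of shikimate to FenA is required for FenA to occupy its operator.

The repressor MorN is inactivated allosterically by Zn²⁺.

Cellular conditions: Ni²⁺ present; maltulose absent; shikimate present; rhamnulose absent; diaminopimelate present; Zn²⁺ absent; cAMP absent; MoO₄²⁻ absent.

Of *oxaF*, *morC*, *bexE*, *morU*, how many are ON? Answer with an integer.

Diaminopimelate is present, so SibF is inactive.
Required activator SibF is absent, so *oxaF* is not transcribed.
→ *oxaF* is OFF.
Shikimate is present, so FenA is active.
Rhamnulose is absent, so PexV is active.
With repressor FenA bound, *morC* is not transcribed.
→ *morC* is OFF.
MoO₄²⁻ is absent, so FenL is active.
Zn²⁺ is absent, so MorN is active.
With repressor FenL bound, *kepP* is not transcribed.
So KepP is not produced.
Required activator KepP is absent, so *bexE* is not transcribed.
→ *bexE* is OFF.
Maltulose is absent, so LutC is active.
cAMP is absent, so GixF is active.
Ni²⁺ is present, so UlmE is inactive.
Required activator UlmE is absent, so *lomG* is not transcribed.
So LomG is not produced.
With repressor LutC bound, *morU* is not transcribed.
→ *morU* is OFF.
0 of the 4 genes are transcribed.

0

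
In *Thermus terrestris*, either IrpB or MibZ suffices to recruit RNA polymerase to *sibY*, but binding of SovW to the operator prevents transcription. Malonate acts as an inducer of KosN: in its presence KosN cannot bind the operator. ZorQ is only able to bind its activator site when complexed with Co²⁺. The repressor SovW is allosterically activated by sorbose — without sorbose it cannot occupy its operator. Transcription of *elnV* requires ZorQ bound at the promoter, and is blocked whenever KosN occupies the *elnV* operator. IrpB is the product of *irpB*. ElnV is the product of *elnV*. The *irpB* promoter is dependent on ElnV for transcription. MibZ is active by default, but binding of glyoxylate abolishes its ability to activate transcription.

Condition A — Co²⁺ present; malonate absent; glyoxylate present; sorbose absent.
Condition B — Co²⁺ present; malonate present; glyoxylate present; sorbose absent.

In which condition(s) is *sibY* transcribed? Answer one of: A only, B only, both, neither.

Condition A:
Co²⁺ is present, so ZorQ is active.
Malonate is absent, so KosN is active.
With repressor KosN bound, *elnV* is not transcribed.
So ElnV is not produced.
Required activator ElnV is absent, so *irpB* is not transcribed.
So IrpB is not produced.
Glyoxylate is present, so MibZ is inactive.
Sorbose is absent, so SovW is inactive.
No activator is available at the *sibY* promoter, so *sibY* is not transcribed.
→ *sibY* is OFF in A.
Condition B:
Co²⁺ is present, so ZorQ is active.
Malonate is present, so KosN is inactive.
No repressor is bound and ZorQ is active, so *elnV* is transcribed.
So ElnV is produced and active.
No repressor is bound and ElnV is active, so *irpB* is transcribed.
So IrpB is produced and active.
Glyoxylate is present, so MibZ is inactive.
Sorbose is absent, so SovW is inactive.
Activator IrpB is present, so *sibY* is transcribed.
→ *sibY* is ON in B.

B only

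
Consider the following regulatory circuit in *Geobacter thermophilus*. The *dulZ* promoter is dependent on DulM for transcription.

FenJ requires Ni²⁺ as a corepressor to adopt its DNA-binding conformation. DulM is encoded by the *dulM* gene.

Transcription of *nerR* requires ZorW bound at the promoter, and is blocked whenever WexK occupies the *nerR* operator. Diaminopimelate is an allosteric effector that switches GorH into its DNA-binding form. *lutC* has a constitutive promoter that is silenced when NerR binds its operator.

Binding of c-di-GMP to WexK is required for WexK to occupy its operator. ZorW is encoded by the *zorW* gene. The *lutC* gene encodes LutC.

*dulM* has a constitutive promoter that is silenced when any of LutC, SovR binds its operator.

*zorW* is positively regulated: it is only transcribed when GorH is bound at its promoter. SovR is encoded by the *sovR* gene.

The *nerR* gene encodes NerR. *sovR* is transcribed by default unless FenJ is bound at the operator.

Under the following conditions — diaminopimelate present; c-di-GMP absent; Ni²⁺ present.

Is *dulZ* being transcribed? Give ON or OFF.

ON

Diaminopimelate is present, so GorH is active.
No repressor is bound and GorH is active, so *zorW* is transcribed.
So ZorW is produced and active.
c-di-GMP is absent, so WexK is inactive.
No repressor is bound and ZorW is active, so *nerR* is transcribed.
So NerR is produced and active.
With repressor NerR bound, *lutC* is not transcribed.
So LutC is not produced.
Ni²⁺ is present, so FenJ is active.
With repressor FenJ bound, *sovR* is not transcribed.
So SovR is not produced.
With no repressor bound, *dulM* is transcribed.
So DulM is produced and active.
No repressor is bound and DulM is active, so *dulZ* is transcribed.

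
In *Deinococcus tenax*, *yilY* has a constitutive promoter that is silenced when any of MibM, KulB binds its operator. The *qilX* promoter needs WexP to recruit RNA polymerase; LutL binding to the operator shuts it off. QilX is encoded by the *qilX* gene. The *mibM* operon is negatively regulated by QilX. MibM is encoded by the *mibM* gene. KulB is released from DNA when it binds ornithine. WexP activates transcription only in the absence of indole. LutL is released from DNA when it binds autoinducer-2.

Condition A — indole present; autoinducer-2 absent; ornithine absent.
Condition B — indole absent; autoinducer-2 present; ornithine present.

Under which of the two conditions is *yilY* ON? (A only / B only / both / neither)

Condition A:
Indole is present, so WexP is inactive.
Autoinducer-2 is absent, so LutL is active.
With repressor LutL bound, *qilX* is not transcribed.
So QilX is not produced.
With no repressor bound, *mibM* is transcribed.
So MibM is produced and active.
Ornithine is absent, so KulB is active.
With repressor MibM bound, *yilY* is not transcribed.
→ *yilY* is OFF in A.
Condition B:
Indole is absent, so WexP is active.
Autoinducer-2 is present, so LutL is inactive.
No repressor is bound and WexP is active, so *qilX* is transcribed.
So QilX is produced and active.
With repressor QilX bound, *mibM* is not transcribed.
So MibM is not produced.
Ornithine is present, so KulB is inactive.
With no repressor bound, *yilY* is transcribed.
→ *yilY* is ON in B.

B only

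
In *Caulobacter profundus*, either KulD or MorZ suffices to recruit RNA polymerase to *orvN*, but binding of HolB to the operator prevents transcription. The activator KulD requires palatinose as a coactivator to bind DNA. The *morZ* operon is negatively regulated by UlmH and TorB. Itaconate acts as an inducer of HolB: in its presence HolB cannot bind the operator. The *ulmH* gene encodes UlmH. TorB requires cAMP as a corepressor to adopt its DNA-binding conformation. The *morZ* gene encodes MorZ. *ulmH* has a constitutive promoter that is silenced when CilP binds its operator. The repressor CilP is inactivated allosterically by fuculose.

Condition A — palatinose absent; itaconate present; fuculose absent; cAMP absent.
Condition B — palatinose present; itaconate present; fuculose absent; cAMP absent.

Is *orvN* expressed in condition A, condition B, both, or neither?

both

Condition A:
Palatinose is absent, so KulD is inactive.
Itaconate is present, so HolB is inactive.
Fuculose is absent, so CilP is active.
With repressor CilP bound, *ulmH* is not transcribed.
So UlmH is not produced.
cAMP is absent, so TorB is inactive.
With no repressor bound, *morZ* is transcribed.
So MorZ is produced and active.
Activator MorZ is present, so *orvN* is transcribed.
→ *orvN* is ON in A.
Condition B:
Palatinose is present, so KulD is active.
Itaconate is present, so HolB is inactive.
Fuculose is absent, so CilP is active.
With repressor CilP bound, *ulmH* is not transcribed.
So UlmH is not produced.
cAMP is absent, so TorB is inactive.
With no repressor bound, *morZ* is transcribed.
So MorZ is produced and active.
Activator KulD is present, so *orvN* is transcribed.
→ *orvN* is ON in B.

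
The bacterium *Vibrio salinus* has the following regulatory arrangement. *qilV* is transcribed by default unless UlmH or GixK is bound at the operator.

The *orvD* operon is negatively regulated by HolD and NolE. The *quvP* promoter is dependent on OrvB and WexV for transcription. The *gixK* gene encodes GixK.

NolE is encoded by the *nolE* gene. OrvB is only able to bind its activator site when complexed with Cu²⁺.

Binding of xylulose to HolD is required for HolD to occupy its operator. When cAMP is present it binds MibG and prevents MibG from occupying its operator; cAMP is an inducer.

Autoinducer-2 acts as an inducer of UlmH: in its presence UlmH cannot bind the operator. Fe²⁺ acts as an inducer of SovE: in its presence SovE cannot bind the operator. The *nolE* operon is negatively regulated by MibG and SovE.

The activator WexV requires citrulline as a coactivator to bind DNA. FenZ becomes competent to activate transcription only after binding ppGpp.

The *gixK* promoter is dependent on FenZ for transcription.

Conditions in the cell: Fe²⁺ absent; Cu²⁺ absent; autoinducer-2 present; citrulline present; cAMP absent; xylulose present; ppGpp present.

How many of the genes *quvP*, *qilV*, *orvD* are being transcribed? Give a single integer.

0

Cu²⁺ is absent, so OrvB is inactive.
Citrulline is present, so WexV is active.
Required activator OrvB is absent, so *quvP* is not transcribed.
→ *quvP* is OFF.
Autoinducer-2 is present, so UlmH is inactive.
ppGpp is present, so FenZ is active.
No repressor is bound and FenZ is active, so *gixK* is transcribed.
So GixK is produced and active.
With repressor GixK bound, *qilV* is not transcribed.
→ *qilV* is OFF.
Xylulose is present, so HolD is active.
cAMP is absent, so MibG is active.
Fe²⁺ is absent, so SovE is active.
With repressor MibG bound, *nolE* is not transcribed.
So NolE is not produced.
With repressor HolD bound, *orvD* is not transcribed.
→ *orvD* is OFF.
0 of the 3 genes are transcribed.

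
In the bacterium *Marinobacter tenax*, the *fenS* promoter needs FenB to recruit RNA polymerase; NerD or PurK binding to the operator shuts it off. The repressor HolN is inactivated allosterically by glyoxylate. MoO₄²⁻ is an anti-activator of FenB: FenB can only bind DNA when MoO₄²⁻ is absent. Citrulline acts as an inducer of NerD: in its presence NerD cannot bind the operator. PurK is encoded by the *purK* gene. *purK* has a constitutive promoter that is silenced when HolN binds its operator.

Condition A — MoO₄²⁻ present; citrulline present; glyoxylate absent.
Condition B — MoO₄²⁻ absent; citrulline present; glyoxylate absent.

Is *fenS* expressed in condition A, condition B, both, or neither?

B only

Condition A:
MoO₄²⁻ is present, so FenB is inactive.
Citrulline is present, so NerD is inactive.
Glyoxylate is absent, so HolN is active.
With repressor HolN bound, *purK* is not transcribed.
So PurK is not produced.
Required activator FenB is absent, so *fenS* is not transcribed.
→ *fenS* is OFF in A.
Condition B:
MoO₄²⁻ is absent, so FenB is active.
Citrulline is present, so NerD is inactive.
Glyoxylate is absent, so HolN is active.
With repressor HolN bound, *purK* is not transcribed.
So PurK is not produced.
No repressor is bound and FenB is active, so *fenS* is transcribed.
→ *fenS* is ON in B.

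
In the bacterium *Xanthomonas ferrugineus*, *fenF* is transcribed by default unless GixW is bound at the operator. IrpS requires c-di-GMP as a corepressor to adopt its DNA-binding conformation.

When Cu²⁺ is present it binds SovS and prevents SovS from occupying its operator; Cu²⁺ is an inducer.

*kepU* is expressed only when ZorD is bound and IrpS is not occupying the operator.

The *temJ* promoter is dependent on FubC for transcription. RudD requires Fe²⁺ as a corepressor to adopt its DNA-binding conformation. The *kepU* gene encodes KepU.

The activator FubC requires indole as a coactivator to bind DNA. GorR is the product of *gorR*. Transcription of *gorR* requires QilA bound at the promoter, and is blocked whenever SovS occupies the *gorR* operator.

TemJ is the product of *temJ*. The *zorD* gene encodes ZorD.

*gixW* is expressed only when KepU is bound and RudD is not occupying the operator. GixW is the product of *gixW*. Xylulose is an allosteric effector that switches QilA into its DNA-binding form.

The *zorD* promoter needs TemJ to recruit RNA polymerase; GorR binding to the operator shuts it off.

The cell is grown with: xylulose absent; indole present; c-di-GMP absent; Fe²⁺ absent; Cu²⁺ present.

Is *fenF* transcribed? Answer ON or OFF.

OFF

Indole is present, so FubC is active.
No repressor is bound and FubC is active, so *temJ* is transcribed.
So TemJ is produced and active.
Xylulose is absent, so QilA is inactive.
Cu²⁺ is present, so SovS is inactive.
Required activator QilA is absent, so *gorR* is not transcribed.
So GorR is not produced.
No repressor is bound and TemJ is active, so *zorD* is transcribed.
So ZorD is produced and active.
c-di-GMP is absent, so IrpS is inactive.
No repressor is bound and ZorD is active, so *kepU* is transcribed.
So KepU is produced and active.
Fe²⁺ is absent, so RudD is inactive.
No repressor is bound and KepU is active, so *gixW* is transcribed.
So GixW is produced and active.
With repressor GixW bound, *fenF* is not transcribed.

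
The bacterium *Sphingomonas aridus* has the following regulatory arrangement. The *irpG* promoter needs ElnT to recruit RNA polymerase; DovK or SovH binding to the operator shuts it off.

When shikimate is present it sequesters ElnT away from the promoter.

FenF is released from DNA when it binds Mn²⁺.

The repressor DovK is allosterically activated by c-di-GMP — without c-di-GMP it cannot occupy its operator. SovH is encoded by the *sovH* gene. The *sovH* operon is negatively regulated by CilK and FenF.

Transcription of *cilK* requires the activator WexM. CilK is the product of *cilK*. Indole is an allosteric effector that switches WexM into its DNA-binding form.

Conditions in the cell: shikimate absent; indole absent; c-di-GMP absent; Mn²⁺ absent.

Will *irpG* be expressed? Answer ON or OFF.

Shikimate is absent, so ElnT is active.
c-di-GMP is absent, so DovK is inactive.
Indole is absent, so WexM is inactive.
Required activator WexM is absent, so *cilK* is not transcribed.
So CilK is not produced.
Mn²⁺ is absent, so FenF is active.
With repressor FenF bound, *sovH* is not transcribed.
So SovH is not produced.
No repressor is bound and ElnT is active, so *irpG* is transcribed.

ON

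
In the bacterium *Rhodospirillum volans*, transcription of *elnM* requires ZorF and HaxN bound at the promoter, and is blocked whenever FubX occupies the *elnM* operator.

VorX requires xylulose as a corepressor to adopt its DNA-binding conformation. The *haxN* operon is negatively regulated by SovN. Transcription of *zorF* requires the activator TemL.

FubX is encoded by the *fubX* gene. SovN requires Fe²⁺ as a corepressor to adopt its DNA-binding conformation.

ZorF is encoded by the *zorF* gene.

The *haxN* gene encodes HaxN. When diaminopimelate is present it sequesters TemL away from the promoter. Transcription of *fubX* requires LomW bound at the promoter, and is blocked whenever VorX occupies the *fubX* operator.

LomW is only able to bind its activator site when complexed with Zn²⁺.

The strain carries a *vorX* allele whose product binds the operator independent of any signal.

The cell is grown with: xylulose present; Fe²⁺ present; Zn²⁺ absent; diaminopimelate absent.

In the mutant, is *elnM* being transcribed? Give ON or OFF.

VorX is constitutively active in this strain.
Zn²⁺ is absent, so LomW is inactive.
With repressor VorX bound, *fubX* is not transcribed.
So FubX is not produced.
Diaminopimelate is absent, so TemL is active.
No repressor is bound and TemL is active, so *zorF* is transcribed.
So ZorF is produced and active.
Fe²⁺ is present, so SovN is active.
With repressor SovN bound, *haxN* is not transcribed.
So HaxN is not produced.
Required activator HaxN is absent, so *elnM* is not transcribed.

OFF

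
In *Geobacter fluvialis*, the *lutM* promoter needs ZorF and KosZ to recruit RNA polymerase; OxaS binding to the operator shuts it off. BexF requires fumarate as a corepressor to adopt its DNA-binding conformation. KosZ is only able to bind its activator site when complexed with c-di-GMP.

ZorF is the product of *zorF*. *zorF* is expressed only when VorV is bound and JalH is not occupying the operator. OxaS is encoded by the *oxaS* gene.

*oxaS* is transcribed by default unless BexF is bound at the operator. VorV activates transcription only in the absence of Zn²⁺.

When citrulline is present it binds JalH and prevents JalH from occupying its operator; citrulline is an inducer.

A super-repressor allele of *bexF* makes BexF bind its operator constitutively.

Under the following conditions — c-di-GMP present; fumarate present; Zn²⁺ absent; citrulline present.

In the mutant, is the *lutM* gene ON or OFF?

BexF is constitutively active in this strain.
With repressor BexF bound, *oxaS* is not transcribed.
So OxaS is not produced.
Citrulline is present, so JalH is inactive.
Zn²⁺ is absent, so VorV is active.
No repressor is bound and VorV is active, so *zorF* is transcribed.
So ZorF is produced and active.
c-di-GMP is present, so KosZ is active.
No repressor is bound and ZorF and KosZ are active, so *lutM* is transcribed.

ON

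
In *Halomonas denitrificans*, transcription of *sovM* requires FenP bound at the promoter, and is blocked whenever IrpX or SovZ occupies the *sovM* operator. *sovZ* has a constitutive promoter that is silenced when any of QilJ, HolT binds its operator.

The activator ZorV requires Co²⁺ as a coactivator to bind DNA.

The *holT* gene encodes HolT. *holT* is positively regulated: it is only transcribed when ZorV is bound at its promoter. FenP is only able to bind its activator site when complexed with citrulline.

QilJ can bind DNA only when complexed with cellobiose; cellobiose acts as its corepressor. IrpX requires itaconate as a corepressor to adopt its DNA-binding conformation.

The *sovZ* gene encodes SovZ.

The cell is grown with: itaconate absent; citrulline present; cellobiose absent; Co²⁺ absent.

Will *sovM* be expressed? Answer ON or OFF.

OFF

Itaconate is absent, so IrpX is inactive.
Cellobiose is absent, so QilJ is inactive.
Co²⁺ is absent, so ZorV is inactive.
Required activator ZorV is absent, so *holT* is not transcribed.
So HolT is not produced.
With no repressor bound, *sovZ* is transcribed.
So SovZ is produced and active.
Citrulline is present, so FenP is active.
With repressor SovZ bound, *sovM* is not transcribed.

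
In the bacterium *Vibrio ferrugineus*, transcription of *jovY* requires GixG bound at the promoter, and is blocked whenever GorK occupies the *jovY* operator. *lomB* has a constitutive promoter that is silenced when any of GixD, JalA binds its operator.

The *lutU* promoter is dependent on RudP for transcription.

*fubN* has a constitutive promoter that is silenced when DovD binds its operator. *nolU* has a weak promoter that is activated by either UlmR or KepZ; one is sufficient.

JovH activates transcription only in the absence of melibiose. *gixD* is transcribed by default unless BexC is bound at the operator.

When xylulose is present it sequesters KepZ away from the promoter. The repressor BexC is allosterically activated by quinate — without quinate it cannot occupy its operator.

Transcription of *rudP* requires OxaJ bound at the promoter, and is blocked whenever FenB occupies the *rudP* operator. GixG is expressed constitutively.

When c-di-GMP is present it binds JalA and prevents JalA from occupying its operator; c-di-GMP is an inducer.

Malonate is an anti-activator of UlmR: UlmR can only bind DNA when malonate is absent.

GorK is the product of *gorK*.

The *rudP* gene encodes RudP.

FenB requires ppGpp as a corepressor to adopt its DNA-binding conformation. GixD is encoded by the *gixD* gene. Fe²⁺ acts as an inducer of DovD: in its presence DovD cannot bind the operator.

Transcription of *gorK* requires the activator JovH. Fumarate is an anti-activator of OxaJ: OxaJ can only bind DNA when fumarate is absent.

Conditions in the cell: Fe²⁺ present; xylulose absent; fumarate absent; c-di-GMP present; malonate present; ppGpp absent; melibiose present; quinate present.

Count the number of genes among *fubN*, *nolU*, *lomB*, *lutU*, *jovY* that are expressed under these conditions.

5

Fe²⁺ is present, so DovD is inactive.
With no repressor bound, *fubN* is transcribed.
→ *fubN* is ON.
Malonate is present, so UlmR is inactive.
Xylulose is absent, so KepZ is active.
Activator KepZ is present, so *nolU* is transcribed.
→ *nolU* is ON.
Quinate is present, so BexC is active.
With repressor BexC bound, *gixD* is not transcribed.
So GixD is not produced.
c-di-GMP is present, so JalA is inactive.
With no repressor bound, *lomB* is transcribed.
→ *lomB* is ON.
Fumarate is absent, so OxaJ is active.
ppGpp is absent, so FenB is inactive.
No repressor is bound and OxaJ is active, so *rudP* is transcribed.
So RudP is produced and active.
No repressor is bound and RudP is active, so *lutU* is transcribed.
→ *lutU* is ON.
GixG is produced constitutively and is active.
Melibiose is present, so JovH is inactive.
Required activator JovH is absent, so *gorK* is not transcribed.
So GorK is not produced.
No repressor is bound and GixG is active, so *jovY* is transcribed.
→ *jovY* is ON.
5 of the 5 genes are transcribed.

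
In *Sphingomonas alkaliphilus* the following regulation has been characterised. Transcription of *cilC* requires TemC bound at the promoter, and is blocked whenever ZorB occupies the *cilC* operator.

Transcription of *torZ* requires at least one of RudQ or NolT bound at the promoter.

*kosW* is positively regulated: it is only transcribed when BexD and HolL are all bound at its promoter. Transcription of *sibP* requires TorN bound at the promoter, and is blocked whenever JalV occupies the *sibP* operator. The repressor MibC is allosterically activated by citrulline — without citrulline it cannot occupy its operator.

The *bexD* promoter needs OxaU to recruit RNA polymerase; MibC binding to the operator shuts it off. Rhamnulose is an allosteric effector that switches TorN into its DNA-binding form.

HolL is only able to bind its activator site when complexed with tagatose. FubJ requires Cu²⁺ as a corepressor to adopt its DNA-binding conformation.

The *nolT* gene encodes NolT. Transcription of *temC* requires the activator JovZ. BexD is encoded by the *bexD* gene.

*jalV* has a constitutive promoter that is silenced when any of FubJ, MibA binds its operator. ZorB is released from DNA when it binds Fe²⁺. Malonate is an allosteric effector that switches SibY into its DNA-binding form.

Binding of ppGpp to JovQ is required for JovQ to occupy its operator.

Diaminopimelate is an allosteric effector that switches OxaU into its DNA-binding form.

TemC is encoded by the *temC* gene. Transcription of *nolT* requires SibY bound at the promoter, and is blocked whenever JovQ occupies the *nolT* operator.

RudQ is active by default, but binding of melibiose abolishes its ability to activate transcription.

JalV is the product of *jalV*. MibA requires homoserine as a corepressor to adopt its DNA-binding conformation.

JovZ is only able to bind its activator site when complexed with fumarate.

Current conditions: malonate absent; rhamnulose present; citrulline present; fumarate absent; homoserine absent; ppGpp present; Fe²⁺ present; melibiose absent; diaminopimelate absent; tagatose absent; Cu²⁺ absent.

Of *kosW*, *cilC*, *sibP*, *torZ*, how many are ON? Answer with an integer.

Citrulline is present, so MibC is active.
Diaminopimelate is absent, so OxaU is inactive.
With repressor MibC bound, *bexD* is not transcribed.
So BexD is not produced.
Tagatose is absent, so HolL is inactive.
Required activator BexD is absent, so *kosW* is not transcribed.
→ *kosW* is OFF.
Fumarate is absent, so JovZ is inactive.
Required activator JovZ is absent, so *temC* is not transcribed.
So TemC is not produced.
Fe²⁺ is present, so ZorB is inactive.
Required activator TemC is absent, so *cilC* is not transcribed.
→ *cilC* is OFF.
Rhamnulose is present, so TorN is active.
Cu²⁺ is absent, so FubJ is inactive.
Homoserine is absent, so MibA is inactive.
With no repressor bound, *jalV* is transcribed.
So JalV is produced and active.
With repressor JalV bound, *sibP* is not transcribed.
→ *sibP* is OFF.
Melibiose is absent, so RudQ is active.
Malonate is absent, so SibY is inactive.
ppGpp is present, so JovQ is active.
With repressor JovQ bound, *nolT* is not transcribed.
So NolT is not produced.
Activator RudQ is present, so *torZ* is transcribed.
→ *torZ* is ON.
1 of the 4 genes is transcribed.

1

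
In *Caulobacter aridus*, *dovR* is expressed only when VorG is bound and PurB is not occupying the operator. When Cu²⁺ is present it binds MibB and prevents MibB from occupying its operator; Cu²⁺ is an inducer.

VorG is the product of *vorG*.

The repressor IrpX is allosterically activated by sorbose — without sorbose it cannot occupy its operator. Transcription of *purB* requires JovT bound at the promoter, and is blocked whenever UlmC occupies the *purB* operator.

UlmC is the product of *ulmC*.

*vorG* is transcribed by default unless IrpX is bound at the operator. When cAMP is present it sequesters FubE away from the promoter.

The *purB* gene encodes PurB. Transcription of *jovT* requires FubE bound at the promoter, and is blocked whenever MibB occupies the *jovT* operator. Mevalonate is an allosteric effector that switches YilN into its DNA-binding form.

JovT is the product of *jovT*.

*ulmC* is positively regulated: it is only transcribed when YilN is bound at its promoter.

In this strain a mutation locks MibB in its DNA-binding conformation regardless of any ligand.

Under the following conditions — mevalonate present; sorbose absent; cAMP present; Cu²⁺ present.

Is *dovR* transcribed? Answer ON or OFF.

ON

Sorbose is absent, so IrpX is inactive.
With no repressor bound, *vorG* is transcribed.
So VorG is produced and active.
Mevalonate is present, so YilN is active.
No repressor is bound and YilN is active, so *ulmC* is transcribed.
So UlmC is produced and active.
cAMP is present, so FubE is inactive.
MibB is constitutively active in this strain.
With repressor MibB bound, *jovT* is not transcribed.
So JovT is not produced.
With repressor UlmC bound, *purB* is not transcribed.
So PurB is not produced.
No repressor is bound and VorG is active, so *dovR* is transcribed.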